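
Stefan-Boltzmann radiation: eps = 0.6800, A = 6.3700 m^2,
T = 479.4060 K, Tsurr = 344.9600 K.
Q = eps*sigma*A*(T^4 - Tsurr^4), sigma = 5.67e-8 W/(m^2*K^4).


T^4 = 5.2822e+10
Tsurr^4 = 1.4160e+10
Q = 0.6800 * 5.67e-8 * 6.3700 * 3.8661e+10 = 9495.3307 W

9495.3307 W


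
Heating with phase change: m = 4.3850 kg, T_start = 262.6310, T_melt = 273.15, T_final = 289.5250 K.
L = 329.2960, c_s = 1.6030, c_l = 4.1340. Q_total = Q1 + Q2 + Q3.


Q1 (sensible, solid) = 4.3850 * 1.6030 * 10.5190 = 73.9397 kJ
Q2 (latent) = 4.3850 * 329.2960 = 1443.9630 kJ
Q3 (sensible, liquid) = 4.3850 * 4.1340 * 16.3750 = 296.8393 kJ
Q_total = 1814.7419 kJ

1814.7419 kJ


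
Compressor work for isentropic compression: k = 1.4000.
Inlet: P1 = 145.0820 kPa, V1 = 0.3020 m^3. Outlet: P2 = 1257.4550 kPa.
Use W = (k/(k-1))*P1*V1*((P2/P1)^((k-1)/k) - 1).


(k-1)/k = 0.2857
(P2/P1)^exp = 1.8534
W = 3.5000 * 145.0820 * 0.3020 * (1.8534 - 1) = 130.8679 kJ

130.8679 kJ


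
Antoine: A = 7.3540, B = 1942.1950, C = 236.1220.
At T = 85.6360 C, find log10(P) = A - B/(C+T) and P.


C+T = 321.7580
B/(C+T) = 6.0362
log10(P) = 7.3540 - 6.0362 = 1.3178
P = 10^1.3178 = 20.7875 mmHg

20.7875 mmHg


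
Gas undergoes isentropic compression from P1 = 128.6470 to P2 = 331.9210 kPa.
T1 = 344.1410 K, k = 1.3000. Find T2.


(k-1)/k = 0.2308
(P2/P1)^exp = 1.2445
T2 = 344.1410 * 1.2445 = 428.2813 K

428.2813 K


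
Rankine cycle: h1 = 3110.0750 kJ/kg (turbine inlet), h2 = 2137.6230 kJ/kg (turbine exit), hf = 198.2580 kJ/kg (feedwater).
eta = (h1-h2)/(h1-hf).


W = 972.4520 kJ/kg
Q_in = 2911.8170 kJ/kg
eta = 0.3340 = 33.3967%

eta = 33.3967%


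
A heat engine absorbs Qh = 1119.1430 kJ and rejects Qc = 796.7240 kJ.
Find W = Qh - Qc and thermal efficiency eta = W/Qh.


W = 1119.1430 - 796.7240 = 322.4190 kJ
eta = 322.4190 / 1119.1430 = 0.2881 = 28.8095%

W = 322.4190 kJ, eta = 28.8095%


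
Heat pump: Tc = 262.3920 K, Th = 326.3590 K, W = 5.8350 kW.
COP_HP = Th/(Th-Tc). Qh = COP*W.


COP = 326.3590 / 63.9670 = 5.1020
Qh = 5.1020 * 5.8350 = 29.7701 kW

COP = 5.1020, Qh = 29.7701 kW


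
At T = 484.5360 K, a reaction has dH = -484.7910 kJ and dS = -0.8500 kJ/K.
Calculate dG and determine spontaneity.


T*dS = 484.5360 * -0.8500 = -411.8556 kJ
dG = -484.7910 + 411.8556 = -72.9354 kJ (spontaneous)

dG = -72.9354 kJ, spontaneous


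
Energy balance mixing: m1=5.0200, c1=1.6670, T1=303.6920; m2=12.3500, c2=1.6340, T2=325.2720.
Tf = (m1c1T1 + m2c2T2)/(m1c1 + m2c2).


num = 9105.3543
den = 28.5482
Tf = 318.9463 K

318.9463 K


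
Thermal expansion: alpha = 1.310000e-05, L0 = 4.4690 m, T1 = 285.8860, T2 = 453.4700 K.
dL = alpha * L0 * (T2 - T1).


dT = 167.5840 K
dL = 1.310000e-05 * 4.4690 * 167.5840 = 0.009811 m
L_final = 4.478811 m

dL = 0.009811 m


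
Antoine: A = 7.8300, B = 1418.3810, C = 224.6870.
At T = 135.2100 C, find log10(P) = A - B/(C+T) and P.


C+T = 359.8970
B/(C+T) = 3.9411
log10(P) = 7.8300 - 3.9411 = 3.8889
P = 10^3.8889 = 7743.2841 mmHg

7743.2841 mmHg


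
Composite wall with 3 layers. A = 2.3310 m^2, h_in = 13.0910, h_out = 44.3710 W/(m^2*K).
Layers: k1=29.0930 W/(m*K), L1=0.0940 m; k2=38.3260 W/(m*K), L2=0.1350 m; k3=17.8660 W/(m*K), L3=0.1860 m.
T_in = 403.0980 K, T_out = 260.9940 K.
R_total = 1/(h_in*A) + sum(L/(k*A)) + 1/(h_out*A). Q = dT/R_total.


R_conv_in = 1/(13.0910*2.3310) = 0.0328
R_1 = 0.0940/(29.0930*2.3310) = 0.0014
R_2 = 0.1350/(38.3260*2.3310) = 0.0015
R_3 = 0.1860/(17.8660*2.3310) = 0.0045
R_conv_out = 1/(44.3710*2.3310) = 0.0097
R_total = 0.0498 K/W
Q = 142.1040 / 0.0498 = 2853.3448 W

R_total = 0.0498 K/W, Q = 2853.3448 W


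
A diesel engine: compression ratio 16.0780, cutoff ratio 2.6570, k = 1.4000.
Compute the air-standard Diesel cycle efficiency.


r^(k-1) = 3.0373
rc^k = 3.9278
eta = 0.5845 = 58.4476%

58.4476%


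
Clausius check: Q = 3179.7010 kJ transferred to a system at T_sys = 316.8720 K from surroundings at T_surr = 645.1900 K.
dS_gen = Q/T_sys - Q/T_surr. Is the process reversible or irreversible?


dS_sys = 3179.7010/316.8720 = 10.0347 kJ/K
dS_surr = -3179.7010/645.1900 = -4.9283 kJ/K
dS_gen = 10.0347 - 4.9283 = 5.1063 kJ/K (irreversible)

dS_gen = 5.1063 kJ/K, irreversible


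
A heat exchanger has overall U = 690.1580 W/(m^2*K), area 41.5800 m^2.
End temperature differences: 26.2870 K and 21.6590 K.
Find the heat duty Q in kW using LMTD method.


LMTD = 23.8984 K
Q = 690.1580 * 41.5800 * 23.8984 = 685805.7592 W = 685.8058 kW

685.8058 kW


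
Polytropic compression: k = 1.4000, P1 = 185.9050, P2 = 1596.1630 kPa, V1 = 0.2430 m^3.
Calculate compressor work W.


(k-1)/k = 0.2857
(P2/P1)^exp = 1.8484
W = 3.5000 * 185.9050 * 0.2430 * (1.8484 - 1) = 134.1425 kJ

134.1425 kJ


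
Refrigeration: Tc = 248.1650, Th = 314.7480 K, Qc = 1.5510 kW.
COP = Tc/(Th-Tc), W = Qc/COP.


COP = 248.1650 / 66.5830 = 3.7272
W = 1.5510 / 3.7272 = 0.4161 kW

COP = 3.7272, W = 0.4161 kW


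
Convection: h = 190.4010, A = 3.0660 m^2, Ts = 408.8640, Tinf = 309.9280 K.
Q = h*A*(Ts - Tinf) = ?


dT = 98.9360 K
Q = 190.4010 * 3.0660 * 98.9360 = 57755.8159 W

57755.8159 W


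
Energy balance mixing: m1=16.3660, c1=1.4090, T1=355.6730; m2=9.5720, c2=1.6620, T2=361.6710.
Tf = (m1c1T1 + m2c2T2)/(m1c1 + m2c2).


num = 13955.4130
den = 38.9684
Tf = 358.1217 K

358.1217 K


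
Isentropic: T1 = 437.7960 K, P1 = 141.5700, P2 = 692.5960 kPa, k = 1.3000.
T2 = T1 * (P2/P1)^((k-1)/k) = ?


(k-1)/k = 0.2308
(P2/P1)^exp = 1.4425
T2 = 437.7960 * 1.4425 = 631.5230 K

631.5230 K


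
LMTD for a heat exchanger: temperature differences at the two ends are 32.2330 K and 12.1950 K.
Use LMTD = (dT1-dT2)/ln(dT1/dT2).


dT1/dT2 = 2.6431
ln(dT1/dT2) = 0.9720
LMTD = 20.0380 / 0.9720 = 20.6160 K

20.6160 K


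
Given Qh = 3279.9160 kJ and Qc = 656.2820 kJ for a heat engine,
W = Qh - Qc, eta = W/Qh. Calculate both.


W = 3279.9160 - 656.2820 = 2623.6340 kJ
eta = 2623.6340 / 3279.9160 = 0.7999 = 79.9909%

W = 2623.6340 kJ, eta = 79.9909%


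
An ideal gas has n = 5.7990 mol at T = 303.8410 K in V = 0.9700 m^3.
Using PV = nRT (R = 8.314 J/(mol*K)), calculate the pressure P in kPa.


P = nRT/V = 5.7990 * 8.314 * 303.8410 / 0.9700
= 14649.0515 / 0.9700 = 15102.1149 Pa = 15.1021 kPa

15.1021 kPa


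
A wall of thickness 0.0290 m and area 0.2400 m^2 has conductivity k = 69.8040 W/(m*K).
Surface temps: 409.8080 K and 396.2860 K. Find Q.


dT = 13.5220 K
Q = 69.8040 * 0.2400 * 13.5220 / 0.0290 = 7811.5009 W

7811.5009 W


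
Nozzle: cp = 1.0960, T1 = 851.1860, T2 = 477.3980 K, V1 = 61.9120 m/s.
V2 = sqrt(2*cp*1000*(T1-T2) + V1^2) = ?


dT = 373.7880 K
2*cp*1000*dT = 819343.2960
V1^2 = 3833.0957
V2 = sqrt(823176.3917) = 907.2907 m/s

907.2907 m/s


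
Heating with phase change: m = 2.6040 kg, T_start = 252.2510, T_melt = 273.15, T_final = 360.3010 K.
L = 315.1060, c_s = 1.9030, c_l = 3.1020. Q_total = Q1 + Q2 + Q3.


Q1 (sensible, solid) = 2.6040 * 1.9030 * 20.8990 = 103.5632 kJ
Q2 (latent) = 2.6040 * 315.1060 = 820.5360 kJ
Q3 (sensible, liquid) = 2.6040 * 3.1020 * 87.1510 = 703.9716 kJ
Q_total = 1628.0708 kJ

1628.0708 kJ


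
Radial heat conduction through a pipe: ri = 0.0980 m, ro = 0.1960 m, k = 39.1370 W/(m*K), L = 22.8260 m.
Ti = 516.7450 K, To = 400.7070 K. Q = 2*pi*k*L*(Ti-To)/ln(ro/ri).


dT = 116.0380 K
ln(ro/ri) = 0.6931
Q = 2*pi*39.1370*22.8260*116.0380 / 0.6931 = 939662.6989 W

939662.6989 W


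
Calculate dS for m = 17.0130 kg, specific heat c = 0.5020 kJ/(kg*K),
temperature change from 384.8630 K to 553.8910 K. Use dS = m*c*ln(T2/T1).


T2/T1 = 1.4392
ln(T2/T1) = 0.3641
dS = 17.0130 * 0.5020 * 0.3641 = 3.1094 kJ/K

3.1094 kJ/K


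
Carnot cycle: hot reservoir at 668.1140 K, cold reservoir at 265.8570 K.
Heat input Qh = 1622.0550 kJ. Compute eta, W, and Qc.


eta = 1 - 265.8570/668.1140 = 0.6021
W = 0.6021 * 1622.0550 = 976.6043 kJ
Qc = 1622.0550 - 976.6043 = 645.4507 kJ

eta = 60.2078%, W = 976.6043 kJ, Qc = 645.4507 kJ


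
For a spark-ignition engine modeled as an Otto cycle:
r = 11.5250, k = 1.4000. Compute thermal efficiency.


r^(k-1) = 2.6586
eta = 1 - 1/2.6586 = 0.6239 = 62.3865%

62.3865%


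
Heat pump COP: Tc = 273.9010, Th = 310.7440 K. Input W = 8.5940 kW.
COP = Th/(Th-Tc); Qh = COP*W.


COP = 310.7440 / 36.8430 = 8.4343
Qh = 8.4343 * 8.5940 = 72.4842 kW

COP = 8.4343, Qh = 72.4842 kW


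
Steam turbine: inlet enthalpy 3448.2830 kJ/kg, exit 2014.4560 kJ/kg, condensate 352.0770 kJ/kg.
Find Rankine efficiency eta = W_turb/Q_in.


W = 1433.8270 kJ/kg
Q_in = 3096.2060 kJ/kg
eta = 0.4631 = 46.3092%

eta = 46.3092%


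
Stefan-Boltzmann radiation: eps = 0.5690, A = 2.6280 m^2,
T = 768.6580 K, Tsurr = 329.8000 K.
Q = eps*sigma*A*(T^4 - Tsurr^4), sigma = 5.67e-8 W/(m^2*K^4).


T^4 = 3.4909e+11
Tsurr^4 = 1.1830e+10
Q = 0.5690 * 5.67e-8 * 2.6280 * 3.3726e+11 = 28594.3300 W

28594.3300 W


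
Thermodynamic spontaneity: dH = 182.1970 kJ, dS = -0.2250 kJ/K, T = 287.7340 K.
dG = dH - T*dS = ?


T*dS = 287.7340 * -0.2250 = -64.7401 kJ
dG = 182.1970 + 64.7401 = 246.9372 kJ (non-spontaneous)

dG = 246.9372 kJ, non-spontaneous


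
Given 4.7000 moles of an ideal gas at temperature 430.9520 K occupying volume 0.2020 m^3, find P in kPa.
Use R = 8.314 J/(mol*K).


P = nRT/V = 4.7000 * 8.314 * 430.9520 / 0.2020
= 16839.7942 / 0.2020 = 83365.3176 Pa = 83.3653 kPa

83.3653 kPa


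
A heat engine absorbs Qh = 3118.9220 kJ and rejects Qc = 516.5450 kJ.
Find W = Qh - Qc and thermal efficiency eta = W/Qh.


W = 3118.9220 - 516.5450 = 2602.3770 kJ
eta = 2602.3770 / 3118.9220 = 0.8344 = 83.4383%

W = 2602.3770 kJ, eta = 83.4383%


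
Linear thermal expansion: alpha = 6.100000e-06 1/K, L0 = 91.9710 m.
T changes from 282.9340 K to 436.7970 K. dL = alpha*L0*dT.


dT = 153.8630 K
dL = 6.100000e-06 * 91.9710 * 153.8630 = 0.086321 m
L_final = 92.057321 m

dL = 0.086321 m


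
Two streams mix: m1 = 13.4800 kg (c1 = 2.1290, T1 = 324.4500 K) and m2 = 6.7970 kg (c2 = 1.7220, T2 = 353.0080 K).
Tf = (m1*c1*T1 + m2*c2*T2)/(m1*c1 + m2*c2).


num = 13443.1234
den = 40.4034
Tf = 332.7230 K

332.7230 K


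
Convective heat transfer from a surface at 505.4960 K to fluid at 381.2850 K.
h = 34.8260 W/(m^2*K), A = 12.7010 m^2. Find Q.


dT = 124.2110 K
Q = 34.8260 * 12.7010 * 124.2110 = 54941.6338 W

54941.6338 W


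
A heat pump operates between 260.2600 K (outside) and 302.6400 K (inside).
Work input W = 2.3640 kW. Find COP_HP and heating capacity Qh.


COP = 302.6400 / 42.3800 = 7.1411
Qh = 7.1411 * 2.3640 = 16.8816 kW

COP = 7.1411, Qh = 16.8816 kW


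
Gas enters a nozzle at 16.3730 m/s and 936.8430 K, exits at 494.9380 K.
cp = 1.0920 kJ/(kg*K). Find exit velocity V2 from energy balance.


dT = 441.9050 K
2*cp*1000*dT = 965120.5200
V1^2 = 268.0751
V2 = sqrt(965388.5951) = 982.5419 m/s

982.5419 m/s


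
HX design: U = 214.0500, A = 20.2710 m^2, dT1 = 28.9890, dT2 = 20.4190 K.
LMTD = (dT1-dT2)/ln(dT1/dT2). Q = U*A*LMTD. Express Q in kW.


LMTD = 24.4542 K
Q = 214.0500 * 20.2710 * 24.4542 = 106107.0915 W = 106.1071 kW

106.1071 kW


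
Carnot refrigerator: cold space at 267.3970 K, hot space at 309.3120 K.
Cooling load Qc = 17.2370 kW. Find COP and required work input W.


COP = 267.3970 / 41.9150 = 6.3795
W = 17.2370 / 6.3795 = 2.7019 kW

COP = 6.3795, W = 2.7019 kW


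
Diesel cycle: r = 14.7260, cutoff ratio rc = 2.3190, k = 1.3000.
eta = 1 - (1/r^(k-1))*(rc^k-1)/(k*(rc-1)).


r^(k-1) = 2.2409
rc^k = 2.9846
eta = 0.4835 = 48.3504%

48.3504%


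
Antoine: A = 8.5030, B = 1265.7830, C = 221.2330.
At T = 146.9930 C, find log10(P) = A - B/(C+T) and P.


C+T = 368.2260
B/(C+T) = 3.4375
log10(P) = 8.5030 - 3.4375 = 5.0655
P = 10^5.0655 = 116274.2016 mmHg

116274.2016 mmHg


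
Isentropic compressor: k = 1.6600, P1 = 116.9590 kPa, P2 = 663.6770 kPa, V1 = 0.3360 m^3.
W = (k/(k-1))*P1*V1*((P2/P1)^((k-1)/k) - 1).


(k-1)/k = 0.3976
(P2/P1)^exp = 1.9941
W = 2.5152 * 116.9590 * 0.3360 * (1.9941 - 1) = 98.2604 kJ

98.2604 kJ


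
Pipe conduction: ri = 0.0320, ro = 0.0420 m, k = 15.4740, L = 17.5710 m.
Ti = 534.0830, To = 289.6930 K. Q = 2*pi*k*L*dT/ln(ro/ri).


dT = 244.3900 K
ln(ro/ri) = 0.2719
Q = 2*pi*15.4740*17.5710*244.3900 / 0.2719 = 1535321.4392 W

1535321.4392 W


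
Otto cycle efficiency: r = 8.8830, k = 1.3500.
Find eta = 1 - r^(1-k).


r^(k-1) = 2.1478
eta = 1 - 1/2.1478 = 0.5344 = 53.4409%

53.4409%


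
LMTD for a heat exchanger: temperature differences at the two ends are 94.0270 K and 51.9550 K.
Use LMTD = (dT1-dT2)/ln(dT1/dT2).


dT1/dT2 = 1.8098
ln(dT1/dT2) = 0.5932
LMTD = 42.0720 / 0.5932 = 70.9233 K

70.9233 K


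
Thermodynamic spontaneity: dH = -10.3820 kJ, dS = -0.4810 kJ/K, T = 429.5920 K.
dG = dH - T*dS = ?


T*dS = 429.5920 * -0.4810 = -206.6338 kJ
dG = -10.3820 + 206.6338 = 196.2518 kJ (non-spontaneous)

dG = 196.2518 kJ, non-spontaneous


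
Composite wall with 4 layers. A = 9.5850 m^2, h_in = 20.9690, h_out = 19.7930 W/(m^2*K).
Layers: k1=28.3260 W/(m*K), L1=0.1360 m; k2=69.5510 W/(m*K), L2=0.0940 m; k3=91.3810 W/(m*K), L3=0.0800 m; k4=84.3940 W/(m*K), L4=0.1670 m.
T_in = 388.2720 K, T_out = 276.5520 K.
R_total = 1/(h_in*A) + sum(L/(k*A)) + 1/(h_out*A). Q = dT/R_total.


R_conv_in = 1/(20.9690*9.5850) = 0.0050
R_1 = 0.1360/(28.3260*9.5850) = 0.0005
R_2 = 0.0940/(69.5510*9.5850) = 0.0001
R_3 = 0.0800/(91.3810*9.5850) = 9.1336e-05
R_4 = 0.1670/(84.3940*9.5850) = 0.0002
R_conv_out = 1/(19.7930*9.5850) = 0.0053
R_total = 0.0112 K/W
Q = 111.7200 / 0.0112 = 9987.3366 W

R_total = 0.0112 K/W, Q = 9987.3366 W


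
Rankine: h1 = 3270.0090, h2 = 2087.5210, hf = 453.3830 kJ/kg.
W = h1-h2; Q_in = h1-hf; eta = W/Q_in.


W = 1182.4880 kJ/kg
Q_in = 2816.6260 kJ/kg
eta = 0.4198 = 41.9824%

eta = 41.9824%


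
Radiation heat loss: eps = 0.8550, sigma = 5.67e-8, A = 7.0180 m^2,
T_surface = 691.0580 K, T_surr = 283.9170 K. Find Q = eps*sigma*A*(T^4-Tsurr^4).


T^4 = 2.2806e+11
Tsurr^4 = 6.4978e+09
Q = 0.8550 * 5.67e-8 * 7.0180 * 2.2157e+11 = 75381.9494 W

75381.9494 W


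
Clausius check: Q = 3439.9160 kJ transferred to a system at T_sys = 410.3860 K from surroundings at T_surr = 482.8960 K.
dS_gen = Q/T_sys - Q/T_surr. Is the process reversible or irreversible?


dS_sys = 3439.9160/410.3860 = 8.3821 kJ/K
dS_surr = -3439.9160/482.8960 = -7.1235 kJ/K
dS_gen = 8.3821 - 7.1235 = 1.2586 kJ/K (irreversible)

dS_gen = 1.2586 kJ/K, irreversible


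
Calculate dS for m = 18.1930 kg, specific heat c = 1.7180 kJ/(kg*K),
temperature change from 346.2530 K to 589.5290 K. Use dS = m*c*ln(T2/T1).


T2/T1 = 1.7026
ln(T2/T1) = 0.5322
dS = 18.1930 * 1.7180 * 0.5322 = 16.6328 kJ/K

16.6328 kJ/K


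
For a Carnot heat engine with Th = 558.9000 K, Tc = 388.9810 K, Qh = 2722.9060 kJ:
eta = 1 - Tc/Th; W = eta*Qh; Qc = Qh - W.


eta = 1 - 388.9810/558.9000 = 0.3040
W = 0.3040 * 2722.9060 = 827.8287 kJ
Qc = 2722.9060 - 827.8287 = 1895.0773 kJ

eta = 30.4024%, W = 827.8287 kJ, Qc = 1895.0773 kJ


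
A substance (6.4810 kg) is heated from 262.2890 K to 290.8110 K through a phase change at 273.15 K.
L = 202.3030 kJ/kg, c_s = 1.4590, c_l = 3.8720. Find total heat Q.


Q1 (sensible, solid) = 6.4810 * 1.4590 * 10.8610 = 102.6992 kJ
Q2 (latent) = 6.4810 * 202.3030 = 1311.1257 kJ
Q3 (sensible, liquid) = 6.4810 * 3.8720 * 17.6610 = 443.1928 kJ
Q_total = 1857.0177 kJ

1857.0177 kJ


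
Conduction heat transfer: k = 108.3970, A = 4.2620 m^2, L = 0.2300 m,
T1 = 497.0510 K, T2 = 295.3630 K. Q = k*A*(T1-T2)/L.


dT = 201.6880 K
Q = 108.3970 * 4.2620 * 201.6880 / 0.2300 = 405119.2981 W

405119.2981 W


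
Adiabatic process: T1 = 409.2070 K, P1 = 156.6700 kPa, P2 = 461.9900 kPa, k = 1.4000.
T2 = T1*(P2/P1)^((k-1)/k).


(k-1)/k = 0.2857
(P2/P1)^exp = 1.3620
T2 = 409.2070 * 1.3620 = 557.3498 K

557.3498 K


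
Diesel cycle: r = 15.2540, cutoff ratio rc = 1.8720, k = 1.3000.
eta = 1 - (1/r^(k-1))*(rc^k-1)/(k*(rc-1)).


r^(k-1) = 2.2647
rc^k = 2.2594
eta = 0.5094 = 50.9435%

50.9435%


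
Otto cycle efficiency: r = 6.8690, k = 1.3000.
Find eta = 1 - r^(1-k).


r^(k-1) = 1.7827
eta = 1 - 1/1.7827 = 0.4390 = 43.9040%

43.9040%


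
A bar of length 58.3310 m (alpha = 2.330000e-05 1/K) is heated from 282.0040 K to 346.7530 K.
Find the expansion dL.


dT = 64.7490 K
dL = 2.330000e-05 * 58.3310 * 64.7490 = 0.088001 m
L_final = 58.419001 m

dL = 0.088001 m


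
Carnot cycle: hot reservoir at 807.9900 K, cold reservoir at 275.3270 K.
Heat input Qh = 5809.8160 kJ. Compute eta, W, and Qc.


eta = 1 - 275.3270/807.9900 = 0.6592
W = 0.6592 * 5809.8160 = 3830.0895 kJ
Qc = 5809.8160 - 3830.0895 = 1979.7265 kJ

eta = 65.9245%, W = 3830.0895 kJ, Qc = 1979.7265 kJ


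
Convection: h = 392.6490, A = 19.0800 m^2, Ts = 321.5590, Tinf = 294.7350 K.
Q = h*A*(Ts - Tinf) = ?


dT = 26.8240 K
Q = 392.6490 * 19.0800 * 26.8240 = 200958.5121 W

200958.5121 W


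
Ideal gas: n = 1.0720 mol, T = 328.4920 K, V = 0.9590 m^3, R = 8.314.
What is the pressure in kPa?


P = nRT/V = 1.0720 * 8.314 * 328.4920 / 0.9590
= 2927.7204 / 0.9590 = 3052.8889 Pa = 3.0529 kPa

3.0529 kPa


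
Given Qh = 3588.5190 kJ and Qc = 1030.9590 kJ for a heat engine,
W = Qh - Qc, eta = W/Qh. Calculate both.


W = 3588.5190 - 1030.9590 = 2557.5600 kJ
eta = 2557.5600 / 3588.5190 = 0.7127 = 71.2706%

W = 2557.5600 kJ, eta = 71.2706%


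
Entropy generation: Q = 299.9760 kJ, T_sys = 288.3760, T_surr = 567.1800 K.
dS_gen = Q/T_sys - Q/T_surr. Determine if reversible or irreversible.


dS_sys = 299.9760/288.3760 = 1.0402 kJ/K
dS_surr = -299.9760/567.1800 = -0.5289 kJ/K
dS_gen = 1.0402 - 0.5289 = 0.5113 kJ/K (irreversible)

dS_gen = 0.5113 kJ/K, irreversible


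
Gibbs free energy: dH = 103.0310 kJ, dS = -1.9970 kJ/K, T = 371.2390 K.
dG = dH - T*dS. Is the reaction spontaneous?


T*dS = 371.2390 * -1.9970 = -741.3643 kJ
dG = 103.0310 + 741.3643 = 844.3953 kJ (non-spontaneous)

dG = 844.3953 kJ, non-spontaneous


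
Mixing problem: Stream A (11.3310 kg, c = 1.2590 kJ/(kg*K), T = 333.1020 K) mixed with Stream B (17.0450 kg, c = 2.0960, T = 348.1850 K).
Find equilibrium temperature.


num = 17191.3116
den = 49.9920
Tf = 343.8809 K

343.8809 K


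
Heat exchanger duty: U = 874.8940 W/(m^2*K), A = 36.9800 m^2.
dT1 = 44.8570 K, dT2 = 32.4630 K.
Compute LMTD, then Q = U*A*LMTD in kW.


LMTD = 38.3266 K
Q = 874.8940 * 36.9800 * 38.3266 = 1240002.2192 W = 1240.0022 kW

1240.0022 kW


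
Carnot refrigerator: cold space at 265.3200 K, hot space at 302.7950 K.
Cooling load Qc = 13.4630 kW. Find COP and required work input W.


COP = 265.3200 / 37.4750 = 7.0799
W = 13.4630 / 7.0799 = 1.9016 kW

COP = 7.0799, W = 1.9016 kW


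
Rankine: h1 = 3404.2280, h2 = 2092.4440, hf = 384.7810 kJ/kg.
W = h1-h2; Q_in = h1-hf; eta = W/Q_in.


W = 1311.7840 kJ/kg
Q_in = 3019.4470 kJ/kg
eta = 0.4344 = 43.4445%

eta = 43.4445%


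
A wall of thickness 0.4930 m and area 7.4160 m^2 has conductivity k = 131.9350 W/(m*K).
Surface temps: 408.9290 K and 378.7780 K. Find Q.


dT = 30.1510 K
Q = 131.9350 * 7.4160 * 30.1510 / 0.4930 = 59839.0299 W

59839.0299 W


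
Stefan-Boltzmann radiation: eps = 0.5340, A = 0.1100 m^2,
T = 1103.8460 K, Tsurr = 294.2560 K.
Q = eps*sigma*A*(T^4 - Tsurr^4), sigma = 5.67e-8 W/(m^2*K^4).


T^4 = 1.4847e+12
Tsurr^4 = 7.4972e+09
Q = 0.5340 * 5.67e-8 * 0.1100 * 1.4772e+12 = 4919.8553 W

4919.8553 W


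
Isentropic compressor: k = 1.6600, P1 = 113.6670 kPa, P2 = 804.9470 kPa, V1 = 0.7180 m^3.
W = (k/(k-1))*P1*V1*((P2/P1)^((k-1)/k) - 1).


(k-1)/k = 0.3976
(P2/P1)^exp = 2.1777
W = 2.5152 * 113.6670 * 0.7180 * (2.1777 - 1) = 241.7519 kJ

241.7519 kJ


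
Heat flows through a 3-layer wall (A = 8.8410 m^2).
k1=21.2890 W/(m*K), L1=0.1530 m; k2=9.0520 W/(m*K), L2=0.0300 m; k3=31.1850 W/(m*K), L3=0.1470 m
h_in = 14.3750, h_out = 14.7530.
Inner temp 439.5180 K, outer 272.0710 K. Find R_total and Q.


R_conv_in = 1/(14.3750*8.8410) = 0.0079
R_1 = 0.1530/(21.2890*8.8410) = 0.0008
R_2 = 0.0300/(9.0520*8.8410) = 0.0004
R_3 = 0.1470/(31.1850*8.8410) = 0.0005
R_conv_out = 1/(14.7530*8.8410) = 0.0077
R_total = 0.0173 K/W
Q = 167.4470 / 0.0173 = 9703.5354 W

R_total = 0.0173 K/W, Q = 9703.5354 W


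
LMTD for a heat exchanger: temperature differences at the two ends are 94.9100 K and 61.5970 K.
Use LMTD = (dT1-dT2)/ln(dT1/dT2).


dT1/dT2 = 1.5408
ln(dT1/dT2) = 0.4323
LMTD = 33.3130 / 0.4323 = 77.0571 K

77.0571 K


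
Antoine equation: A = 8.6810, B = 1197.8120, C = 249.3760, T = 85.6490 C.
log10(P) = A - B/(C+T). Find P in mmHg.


C+T = 335.0250
B/(C+T) = 3.5753
log10(P) = 8.6810 - 3.5753 = 5.1057
P = 10^5.1057 = 127558.2651 mmHg

127558.2651 mmHg


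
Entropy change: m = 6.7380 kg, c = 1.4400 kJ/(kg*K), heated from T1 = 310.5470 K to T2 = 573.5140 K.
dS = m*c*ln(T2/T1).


T2/T1 = 1.8468
ln(T2/T1) = 0.6134
dS = 6.7380 * 1.4400 * 0.6134 = 5.9521 kJ/K

5.9521 kJ/K


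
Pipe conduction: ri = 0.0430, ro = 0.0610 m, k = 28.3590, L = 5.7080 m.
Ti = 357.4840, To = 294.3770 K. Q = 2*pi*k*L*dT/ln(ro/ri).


dT = 63.1070 K
ln(ro/ri) = 0.3497
Q = 2*pi*28.3590*5.7080*63.1070 / 0.3497 = 183556.2816 W

183556.2816 W


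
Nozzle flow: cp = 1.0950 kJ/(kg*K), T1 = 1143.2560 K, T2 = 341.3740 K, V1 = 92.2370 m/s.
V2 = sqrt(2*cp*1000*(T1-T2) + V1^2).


dT = 801.8820 K
2*cp*1000*dT = 1756121.5800
V1^2 = 8507.6642
V2 = sqrt(1764629.2442) = 1328.3935 m/s

1328.3935 m/s


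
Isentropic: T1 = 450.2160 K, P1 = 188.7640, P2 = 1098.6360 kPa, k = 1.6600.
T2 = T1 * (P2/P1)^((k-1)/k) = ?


(k-1)/k = 0.3976
(P2/P1)^exp = 2.0143
T2 = 450.2160 * 2.0143 = 906.8836 K

906.8836 K


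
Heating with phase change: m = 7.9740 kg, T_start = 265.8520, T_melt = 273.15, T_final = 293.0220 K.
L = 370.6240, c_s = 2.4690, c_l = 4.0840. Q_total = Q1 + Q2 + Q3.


Q1 (sensible, solid) = 7.9740 * 2.4690 * 7.2980 = 143.6816 kJ
Q2 (latent) = 7.9740 * 370.6240 = 2955.3558 kJ
Q3 (sensible, liquid) = 7.9740 * 4.0840 * 19.8720 = 647.1479 kJ
Q_total = 3746.1853 kJ

3746.1853 kJ


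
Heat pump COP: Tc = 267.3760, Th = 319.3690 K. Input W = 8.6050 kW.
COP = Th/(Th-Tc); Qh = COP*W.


COP = 319.3690 / 51.9930 = 6.1425
Qh = 6.1425 * 8.6050 = 52.8565 kW

COP = 6.1425, Qh = 52.8565 kW


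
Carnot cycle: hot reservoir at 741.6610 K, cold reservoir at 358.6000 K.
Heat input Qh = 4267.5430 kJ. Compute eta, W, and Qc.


eta = 1 - 358.6000/741.6610 = 0.5165
W = 0.5165 * 4267.5430 = 2204.1462 kJ
Qc = 4267.5430 - 2204.1462 = 2063.3968 kJ

eta = 51.6491%, W = 2204.1462 kJ, Qc = 2063.3968 kJ


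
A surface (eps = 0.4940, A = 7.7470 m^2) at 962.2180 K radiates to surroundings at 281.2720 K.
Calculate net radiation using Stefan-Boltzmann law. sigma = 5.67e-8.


T^4 = 8.5722e+11
Tsurr^4 = 6.2590e+09
Q = 0.4940 * 5.67e-8 * 7.7470 * 8.5096e+11 = 184652.3491 W

184652.3491 W


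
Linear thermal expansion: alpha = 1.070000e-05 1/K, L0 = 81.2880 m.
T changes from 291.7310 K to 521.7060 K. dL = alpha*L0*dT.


dT = 229.9750 K
dL = 1.070000e-05 * 81.2880 * 229.9750 = 0.200028 m
L_final = 81.488028 m

dL = 0.200028 m


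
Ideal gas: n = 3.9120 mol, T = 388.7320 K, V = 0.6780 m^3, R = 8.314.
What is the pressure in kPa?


P = nRT/V = 3.9120 * 8.314 * 388.7320 / 0.6780
= 12643.2626 / 0.6780 = 18647.8800 Pa = 18.6479 kPa

18.6479 kPa


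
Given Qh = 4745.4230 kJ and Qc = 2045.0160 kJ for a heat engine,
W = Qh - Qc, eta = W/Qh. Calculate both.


W = 4745.4230 - 2045.0160 = 2700.4070 kJ
eta = 2700.4070 / 4745.4230 = 0.5691 = 56.9055%

W = 2700.4070 kJ, eta = 56.9055%


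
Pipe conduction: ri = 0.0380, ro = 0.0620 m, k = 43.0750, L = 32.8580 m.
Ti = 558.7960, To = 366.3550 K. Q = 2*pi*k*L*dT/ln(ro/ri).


dT = 192.4410 K
ln(ro/ri) = 0.4895
Q = 2*pi*43.0750*32.8580*192.4410 / 0.4895 = 3495814.6998 W

3495814.6998 W


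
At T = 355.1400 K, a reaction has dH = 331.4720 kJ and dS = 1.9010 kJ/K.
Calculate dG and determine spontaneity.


T*dS = 355.1400 * 1.9010 = 675.1211 kJ
dG = 331.4720 - 675.1211 = -343.6491 kJ (spontaneous)

dG = -343.6491 kJ, spontaneous


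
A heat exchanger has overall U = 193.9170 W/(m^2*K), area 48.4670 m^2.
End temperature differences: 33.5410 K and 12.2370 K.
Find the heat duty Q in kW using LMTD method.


LMTD = 21.1285 K
Q = 193.9170 * 48.4670 * 21.1285 = 198578.1699 W = 198.5782 kW

198.5782 kW


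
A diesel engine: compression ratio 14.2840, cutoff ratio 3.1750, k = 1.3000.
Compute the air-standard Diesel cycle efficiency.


r^(k-1) = 2.2205
rc^k = 4.4902
eta = 0.4441 = 44.4103%

44.4103%


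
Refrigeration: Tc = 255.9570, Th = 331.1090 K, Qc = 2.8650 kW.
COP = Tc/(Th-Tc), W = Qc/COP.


COP = 255.9570 / 75.1520 = 3.4059
W = 2.8650 / 3.4059 = 0.8412 kW

COP = 3.4059, W = 0.8412 kW


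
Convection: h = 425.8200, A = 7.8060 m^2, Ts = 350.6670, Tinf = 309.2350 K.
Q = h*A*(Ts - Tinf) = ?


dT = 41.4320 K
Q = 425.8200 * 7.8060 * 41.4320 = 137717.9345 W

137717.9345 W


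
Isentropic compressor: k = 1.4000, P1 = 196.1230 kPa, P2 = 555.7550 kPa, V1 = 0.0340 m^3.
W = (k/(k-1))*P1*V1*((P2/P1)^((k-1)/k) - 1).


(k-1)/k = 0.2857
(P2/P1)^exp = 1.3466
W = 3.5000 * 196.1230 * 0.0340 * (1.3466 - 1) = 8.0896 kJ

8.0896 kJ


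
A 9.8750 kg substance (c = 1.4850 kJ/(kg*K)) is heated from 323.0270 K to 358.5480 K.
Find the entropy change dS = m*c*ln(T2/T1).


T2/T1 = 1.1100
ln(T2/T1) = 0.1043
dS = 9.8750 * 1.4850 * 0.1043 = 1.5299 kJ/K

1.5299 kJ/K


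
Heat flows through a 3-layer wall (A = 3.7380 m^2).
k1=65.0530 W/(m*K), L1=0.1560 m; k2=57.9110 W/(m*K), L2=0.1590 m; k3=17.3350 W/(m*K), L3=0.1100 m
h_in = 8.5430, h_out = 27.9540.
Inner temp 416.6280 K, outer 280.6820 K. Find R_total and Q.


R_conv_in = 1/(8.5430*3.7380) = 0.0313
R_1 = 0.1560/(65.0530*3.7380) = 0.0006
R_2 = 0.1590/(57.9110*3.7380) = 0.0007
R_3 = 0.1100/(17.3350*3.7380) = 0.0017
R_conv_out = 1/(27.9540*3.7380) = 0.0096
R_total = 0.0440 K/W
Q = 135.9460 / 0.0440 = 3092.5938 W

R_total = 0.0440 K/W, Q = 3092.5938 W


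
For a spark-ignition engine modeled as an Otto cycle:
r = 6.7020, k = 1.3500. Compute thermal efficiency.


r^(k-1) = 1.9461
eta = 1 - 1/1.9461 = 0.4862 = 48.6159%

48.6159%


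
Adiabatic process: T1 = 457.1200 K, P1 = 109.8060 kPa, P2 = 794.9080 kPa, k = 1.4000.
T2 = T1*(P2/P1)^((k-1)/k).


(k-1)/k = 0.2857
(P2/P1)^exp = 1.7605
T2 = 457.1200 * 1.7605 = 804.7411 K

804.7411 K


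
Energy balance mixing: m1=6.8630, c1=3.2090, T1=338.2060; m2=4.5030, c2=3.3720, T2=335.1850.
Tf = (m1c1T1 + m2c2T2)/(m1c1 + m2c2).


num = 12537.9228
den = 37.2075
Tf = 336.9732 K

336.9732 K


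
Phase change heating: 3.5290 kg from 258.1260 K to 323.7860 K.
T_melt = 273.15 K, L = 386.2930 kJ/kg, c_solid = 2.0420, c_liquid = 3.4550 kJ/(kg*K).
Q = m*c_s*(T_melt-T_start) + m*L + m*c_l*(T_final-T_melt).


Q1 (sensible, solid) = 3.5290 * 2.0420 * 15.0240 = 108.2662 kJ
Q2 (latent) = 3.5290 * 386.2930 = 1363.2280 kJ
Q3 (sensible, liquid) = 3.5290 * 3.4550 * 50.6360 = 617.3893 kJ
Q_total = 2088.8835 kJ

2088.8835 kJ


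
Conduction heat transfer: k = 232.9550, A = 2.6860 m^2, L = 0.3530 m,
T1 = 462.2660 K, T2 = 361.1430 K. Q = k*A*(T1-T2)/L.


dT = 101.1230 K
Q = 232.9550 * 2.6860 * 101.1230 / 0.3530 = 179247.5732 W

179247.5732 W


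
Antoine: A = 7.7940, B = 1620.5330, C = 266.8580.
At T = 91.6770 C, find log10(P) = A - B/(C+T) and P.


C+T = 358.5350
B/(C+T) = 4.5199
log10(P) = 7.7940 - 4.5199 = 3.2741
P = 10^3.2741 = 1879.8624 mmHg

1879.8624 mmHg


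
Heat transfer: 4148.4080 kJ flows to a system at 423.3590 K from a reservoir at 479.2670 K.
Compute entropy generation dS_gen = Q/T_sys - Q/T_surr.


dS_sys = 4148.4080/423.3590 = 9.7988 kJ/K
dS_surr = -4148.4080/479.2670 = -8.6557 kJ/K
dS_gen = 9.7988 - 8.6557 = 1.1431 kJ/K (irreversible)

dS_gen = 1.1431 kJ/K, irreversible


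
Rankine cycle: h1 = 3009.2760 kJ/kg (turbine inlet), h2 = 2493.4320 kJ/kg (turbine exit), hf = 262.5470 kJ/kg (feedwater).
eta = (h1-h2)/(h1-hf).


W = 515.8440 kJ/kg
Q_in = 2746.7290 kJ/kg
eta = 0.1878 = 18.7803%

eta = 18.7803%


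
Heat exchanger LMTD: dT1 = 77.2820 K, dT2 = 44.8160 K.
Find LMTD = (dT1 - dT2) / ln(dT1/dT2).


dT1/dT2 = 1.7244
ln(dT1/dT2) = 0.5449
LMTD = 32.4660 / 0.5449 = 59.5820 K

59.5820 K


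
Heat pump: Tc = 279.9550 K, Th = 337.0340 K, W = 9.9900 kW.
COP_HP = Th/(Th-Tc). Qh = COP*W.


COP = 337.0340 / 57.0790 = 5.9047
Qh = 5.9047 * 9.9900 = 58.9879 kW

COP = 5.9047, Qh = 58.9879 kW


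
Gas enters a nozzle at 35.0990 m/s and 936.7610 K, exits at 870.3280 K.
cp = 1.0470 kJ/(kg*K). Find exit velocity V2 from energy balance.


dT = 66.4330 K
2*cp*1000*dT = 139110.7020
V1^2 = 1231.9398
V2 = sqrt(140342.6418) = 374.6233 m/s

374.6233 m/s


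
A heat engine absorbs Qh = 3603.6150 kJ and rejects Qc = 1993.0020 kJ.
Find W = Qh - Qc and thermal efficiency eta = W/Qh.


W = 3603.6150 - 1993.0020 = 1610.6130 kJ
eta = 1610.6130 / 3603.6150 = 0.4469 = 44.6944%

W = 1610.6130 kJ, eta = 44.6944%


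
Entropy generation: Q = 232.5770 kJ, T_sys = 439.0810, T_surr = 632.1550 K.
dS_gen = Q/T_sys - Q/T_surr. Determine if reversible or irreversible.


dS_sys = 232.5770/439.0810 = 0.5297 kJ/K
dS_surr = -232.5770/632.1550 = -0.3679 kJ/K
dS_gen = 0.5297 - 0.3679 = 0.1618 kJ/K (irreversible)

dS_gen = 0.1618 kJ/K, irreversible


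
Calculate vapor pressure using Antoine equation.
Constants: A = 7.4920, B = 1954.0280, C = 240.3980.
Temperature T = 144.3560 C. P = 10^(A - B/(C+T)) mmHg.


C+T = 384.7540
B/(C+T) = 5.0786
log10(P) = 7.4920 - 5.0786 = 2.4134
P = 10^2.4134 = 259.0345 mmHg

259.0345 mmHg


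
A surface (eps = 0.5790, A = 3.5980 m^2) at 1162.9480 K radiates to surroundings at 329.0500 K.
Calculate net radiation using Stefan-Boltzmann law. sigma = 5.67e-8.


T^4 = 1.8291e+12
Tsurr^4 = 1.1723e+10
Q = 0.5790 * 5.67e-8 * 3.5980 * 1.8174e+12 = 214670.0766 W

214670.0766 W


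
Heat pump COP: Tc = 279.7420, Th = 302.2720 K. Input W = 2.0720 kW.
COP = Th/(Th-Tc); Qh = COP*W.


COP = 302.2720 / 22.5300 = 13.4164
Qh = 13.4164 * 2.0720 = 27.7988 kW

COP = 13.4164, Qh = 27.7988 kW


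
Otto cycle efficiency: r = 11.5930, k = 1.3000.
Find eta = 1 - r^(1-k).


r^(k-1) = 2.0857
eta = 1 - 1/2.0857 = 0.5206 = 52.0552%

52.0552%


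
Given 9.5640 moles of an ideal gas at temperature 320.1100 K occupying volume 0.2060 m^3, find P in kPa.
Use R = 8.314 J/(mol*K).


P = nRT/V = 9.5640 * 8.314 * 320.1100 / 0.2060
= 25453.5774 / 0.2060 = 123561.0552 Pa = 123.5611 kPa

123.5611 kPa


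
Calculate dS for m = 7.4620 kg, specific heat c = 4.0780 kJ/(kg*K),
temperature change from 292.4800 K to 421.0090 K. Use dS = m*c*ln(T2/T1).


T2/T1 = 1.4394
ln(T2/T1) = 0.3643
dS = 7.4620 * 4.0780 * 0.3643 = 11.0844 kJ/K

11.0844 kJ/K


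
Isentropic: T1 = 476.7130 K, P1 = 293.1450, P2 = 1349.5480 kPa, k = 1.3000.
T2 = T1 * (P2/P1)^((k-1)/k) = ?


(k-1)/k = 0.2308
(P2/P1)^exp = 1.4224
T2 = 476.7130 * 1.4224 = 678.0808 K

678.0808 K


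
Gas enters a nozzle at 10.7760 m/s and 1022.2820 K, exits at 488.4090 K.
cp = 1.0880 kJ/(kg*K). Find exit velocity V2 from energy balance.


dT = 533.8730 K
2*cp*1000*dT = 1161707.6480
V1^2 = 116.1222
V2 = sqrt(1161823.7702) = 1077.8793 m/s

1077.8793 m/s


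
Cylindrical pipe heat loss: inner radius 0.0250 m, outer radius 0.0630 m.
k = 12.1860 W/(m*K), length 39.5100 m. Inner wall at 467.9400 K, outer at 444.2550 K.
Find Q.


dT = 23.6850 K
ln(ro/ri) = 0.9243
Q = 2*pi*12.1860*39.5100*23.6850 / 0.9243 = 77522.5088 W

77522.5088 W


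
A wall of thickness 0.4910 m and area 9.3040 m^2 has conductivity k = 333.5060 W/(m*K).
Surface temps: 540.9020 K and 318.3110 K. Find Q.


dT = 222.5910 K
Q = 333.5060 * 9.3040 * 222.5910 / 0.4910 = 1406693.4386 W

1406693.4386 W


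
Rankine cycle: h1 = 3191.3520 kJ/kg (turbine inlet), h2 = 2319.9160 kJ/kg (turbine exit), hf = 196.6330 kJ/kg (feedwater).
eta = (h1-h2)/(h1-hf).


W = 871.4360 kJ/kg
Q_in = 2994.7190 kJ/kg
eta = 0.2910 = 29.0991%

eta = 29.0991%


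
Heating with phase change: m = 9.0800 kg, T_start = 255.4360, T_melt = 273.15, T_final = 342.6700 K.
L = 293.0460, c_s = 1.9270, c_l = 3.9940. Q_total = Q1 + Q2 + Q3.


Q1 (sensible, solid) = 9.0800 * 1.9270 * 17.7140 = 309.9447 kJ
Q2 (latent) = 9.0800 * 293.0460 = 2660.8577 kJ
Q3 (sensible, liquid) = 9.0800 * 3.9940 * 69.5200 = 2521.1790 kJ
Q_total = 5491.9813 kJ

5491.9813 kJ


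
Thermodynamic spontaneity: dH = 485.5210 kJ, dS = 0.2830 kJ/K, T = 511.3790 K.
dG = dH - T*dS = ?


T*dS = 511.3790 * 0.2830 = 144.7203 kJ
dG = 485.5210 - 144.7203 = 340.8007 kJ (non-spontaneous)

dG = 340.8007 kJ, non-spontaneous


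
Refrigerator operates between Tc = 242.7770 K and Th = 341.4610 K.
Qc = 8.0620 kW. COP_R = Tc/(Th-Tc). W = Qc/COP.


COP = 242.7770 / 98.6840 = 2.4601
W = 8.0620 / 2.4601 = 3.2770 kW

COP = 2.4601, W = 3.2770 kW


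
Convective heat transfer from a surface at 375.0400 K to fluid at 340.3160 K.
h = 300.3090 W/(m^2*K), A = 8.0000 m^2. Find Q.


dT = 34.7240 K
Q = 300.3090 * 8.0000 * 34.7240 = 83423.4377 W

83423.4377 W


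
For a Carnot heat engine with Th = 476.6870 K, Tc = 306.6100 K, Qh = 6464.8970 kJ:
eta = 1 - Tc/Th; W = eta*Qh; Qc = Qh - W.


eta = 1 - 306.6100/476.6870 = 0.3568
W = 0.3568 * 6464.8970 = 2306.6085 kJ
Qc = 6464.8970 - 2306.6085 = 4158.2885 kJ

eta = 35.6790%, W = 2306.6085 kJ, Qc = 4158.2885 kJ


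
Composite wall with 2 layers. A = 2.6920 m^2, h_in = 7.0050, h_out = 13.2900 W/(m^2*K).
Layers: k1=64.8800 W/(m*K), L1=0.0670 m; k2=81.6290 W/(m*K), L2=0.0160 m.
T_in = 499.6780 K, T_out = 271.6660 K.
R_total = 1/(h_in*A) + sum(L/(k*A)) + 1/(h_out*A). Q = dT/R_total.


R_conv_in = 1/(7.0050*2.6920) = 0.0530
R_1 = 0.0670/(64.8800*2.6920) = 0.0004
R_2 = 0.0160/(81.6290*2.6920) = 7.2812e-05
R_conv_out = 1/(13.2900*2.6920) = 0.0280
R_total = 0.0814 K/W
Q = 228.0120 / 0.0814 = 2799.8576 W

R_total = 0.0814 K/W, Q = 2799.8576 W


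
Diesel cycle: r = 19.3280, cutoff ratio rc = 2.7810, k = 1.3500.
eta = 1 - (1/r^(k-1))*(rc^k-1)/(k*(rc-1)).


r^(k-1) = 2.8195
rc^k = 3.9781
eta = 0.5607 = 56.0691%

56.0691%


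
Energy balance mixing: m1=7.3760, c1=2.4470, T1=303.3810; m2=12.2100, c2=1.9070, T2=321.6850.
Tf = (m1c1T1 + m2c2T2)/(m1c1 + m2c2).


num = 12966.0102
den = 41.3335
Tf = 313.6922 K

313.6922 K


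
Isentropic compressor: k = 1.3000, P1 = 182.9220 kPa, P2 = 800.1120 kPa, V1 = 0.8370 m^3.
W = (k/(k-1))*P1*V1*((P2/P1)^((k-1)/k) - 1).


(k-1)/k = 0.2308
(P2/P1)^exp = 1.4057
W = 4.3333 * 182.9220 * 0.8370 * (1.4057 - 1) = 269.1732 kJ

269.1732 kJ


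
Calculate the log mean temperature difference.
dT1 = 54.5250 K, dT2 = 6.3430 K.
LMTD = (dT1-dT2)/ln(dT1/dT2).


dT1/dT2 = 8.5961
ln(dT1/dT2) = 2.1513
LMTD = 48.1820 / 2.1513 = 22.3966 K

22.3966 K


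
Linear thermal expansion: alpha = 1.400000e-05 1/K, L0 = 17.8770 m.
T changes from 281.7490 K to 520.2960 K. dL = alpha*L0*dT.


dT = 238.5470 K
dL = 1.400000e-05 * 17.8770 * 238.5470 = 0.059703 m
L_final = 17.936703 m

dL = 0.059703 m


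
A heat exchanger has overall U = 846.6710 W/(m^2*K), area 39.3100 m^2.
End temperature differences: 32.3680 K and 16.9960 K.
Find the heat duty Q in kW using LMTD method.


LMTD = 23.8624 K
Q = 846.6710 * 39.3100 * 23.8624 = 794204.9747 W = 794.2050 kW

794.2050 kW


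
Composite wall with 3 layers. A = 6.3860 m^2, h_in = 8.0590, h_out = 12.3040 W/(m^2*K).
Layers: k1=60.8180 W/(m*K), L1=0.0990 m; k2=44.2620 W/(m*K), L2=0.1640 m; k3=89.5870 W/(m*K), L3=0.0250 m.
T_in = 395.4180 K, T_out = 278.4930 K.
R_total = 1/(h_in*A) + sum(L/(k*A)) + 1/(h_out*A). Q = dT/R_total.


R_conv_in = 1/(8.0590*6.3860) = 0.0194
R_1 = 0.0990/(60.8180*6.3860) = 0.0003
R_2 = 0.1640/(44.2620*6.3860) = 0.0006
R_3 = 0.0250/(89.5870*6.3860) = 4.3698e-05
R_conv_out = 1/(12.3040*6.3860) = 0.0127
R_total = 0.0330 K/W
Q = 116.9250 / 0.0330 = 3539.2631 W

R_total = 0.0330 K/W, Q = 3539.2631 W


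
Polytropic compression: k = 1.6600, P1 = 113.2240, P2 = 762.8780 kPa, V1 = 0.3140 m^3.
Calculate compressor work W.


(k-1)/k = 0.3976
(P2/P1)^exp = 2.1351
W = 2.5152 * 113.2240 * 0.3140 * (2.1351 - 1) = 101.4966 kJ

101.4966 kJ


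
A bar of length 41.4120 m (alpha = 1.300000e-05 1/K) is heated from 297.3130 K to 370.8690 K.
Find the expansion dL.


dT = 73.5560 K
dL = 1.300000e-05 * 41.4120 * 73.5560 = 0.039599 m
L_final = 41.451599 m

dL = 0.039599 m


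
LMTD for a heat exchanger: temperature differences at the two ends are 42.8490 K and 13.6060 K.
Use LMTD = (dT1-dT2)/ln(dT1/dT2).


dT1/dT2 = 3.1493
ln(dT1/dT2) = 1.1472
LMTD = 29.2430 / 1.1472 = 25.4914 K

25.4914 K


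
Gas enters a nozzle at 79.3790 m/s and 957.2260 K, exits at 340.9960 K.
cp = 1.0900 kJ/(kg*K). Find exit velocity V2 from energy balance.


dT = 616.2300 K
2*cp*1000*dT = 1343381.4000
V1^2 = 6301.0256
V2 = sqrt(1349682.4256) = 1161.7583 m/s

1161.7583 m/s


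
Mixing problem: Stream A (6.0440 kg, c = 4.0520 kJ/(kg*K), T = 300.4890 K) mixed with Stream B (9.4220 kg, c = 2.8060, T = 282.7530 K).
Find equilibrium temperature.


num = 14834.5233
den = 50.9284
Tf = 291.2818 K

291.2818 K


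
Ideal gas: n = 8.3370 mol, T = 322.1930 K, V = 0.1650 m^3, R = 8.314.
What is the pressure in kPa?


P = nRT/V = 8.3370 * 8.314 * 322.1930 / 0.1650
= 22332.4270 / 0.1650 = 135348.0422 Pa = 135.3480 kPa

135.3480 kPa


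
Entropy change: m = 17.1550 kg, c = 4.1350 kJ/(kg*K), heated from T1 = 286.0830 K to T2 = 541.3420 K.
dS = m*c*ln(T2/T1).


T2/T1 = 1.8923
ln(T2/T1) = 0.6378
dS = 17.1550 * 4.1350 * 0.6378 = 45.2408 kJ/K

45.2408 kJ/K


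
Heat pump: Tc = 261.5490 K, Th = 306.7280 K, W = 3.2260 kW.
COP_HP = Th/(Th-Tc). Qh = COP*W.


COP = 306.7280 / 45.1790 = 6.7892
Qh = 6.7892 * 3.2260 = 21.9019 kW

COP = 6.7892, Qh = 21.9019 kW


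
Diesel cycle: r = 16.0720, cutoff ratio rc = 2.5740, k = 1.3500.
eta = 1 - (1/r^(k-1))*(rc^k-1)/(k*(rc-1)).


r^(k-1) = 2.6432
rc^k = 3.5836
eta = 0.5400 = 53.9992%

53.9992%


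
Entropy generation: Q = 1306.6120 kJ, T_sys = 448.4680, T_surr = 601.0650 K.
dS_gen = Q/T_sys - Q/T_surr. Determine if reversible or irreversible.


dS_sys = 1306.6120/448.4680 = 2.9135 kJ/K
dS_surr = -1306.6120/601.0650 = -2.1738 kJ/K
dS_gen = 2.9135 - 2.1738 = 0.7397 kJ/K (irreversible)

dS_gen = 0.7397 kJ/K, irreversible


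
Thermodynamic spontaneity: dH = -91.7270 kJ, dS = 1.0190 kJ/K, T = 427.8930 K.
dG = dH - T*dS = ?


T*dS = 427.8930 * 1.0190 = 436.0230 kJ
dG = -91.7270 - 436.0230 = -527.7500 kJ (spontaneous)

dG = -527.7500 kJ, spontaneous


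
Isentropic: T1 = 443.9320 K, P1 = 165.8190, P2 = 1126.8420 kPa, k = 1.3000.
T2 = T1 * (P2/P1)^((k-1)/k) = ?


(k-1)/k = 0.2308
(P2/P1)^exp = 1.5562
T2 = 443.9320 * 1.5562 = 690.8269 K

690.8269 K


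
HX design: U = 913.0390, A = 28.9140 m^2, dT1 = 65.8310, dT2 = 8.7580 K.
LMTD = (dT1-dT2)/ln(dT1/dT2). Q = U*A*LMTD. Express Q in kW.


LMTD = 28.2943 K
Q = 913.0390 * 28.9140 * 28.2943 = 746957.2800 W = 746.9573 kW

746.9573 kW


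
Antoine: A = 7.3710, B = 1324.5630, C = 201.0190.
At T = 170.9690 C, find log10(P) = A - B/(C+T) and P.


C+T = 371.9880
B/(C+T) = 3.5608
log10(P) = 7.3710 - 3.5608 = 3.8102
P = 10^3.8102 = 6459.9910 mmHg

6459.9910 mmHg


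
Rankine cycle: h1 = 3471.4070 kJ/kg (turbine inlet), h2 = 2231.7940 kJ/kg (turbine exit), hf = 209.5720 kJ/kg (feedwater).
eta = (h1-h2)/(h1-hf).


W = 1239.6130 kJ/kg
Q_in = 3261.8350 kJ/kg
eta = 0.3800 = 38.0035%

eta = 38.0035%


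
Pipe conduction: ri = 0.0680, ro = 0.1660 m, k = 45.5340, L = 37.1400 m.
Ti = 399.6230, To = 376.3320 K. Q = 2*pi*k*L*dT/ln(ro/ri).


dT = 23.2910 K
ln(ro/ri) = 0.8925
Q = 2*pi*45.5340*37.1400*23.2910 / 0.8925 = 277298.2784 W

277298.2784 W


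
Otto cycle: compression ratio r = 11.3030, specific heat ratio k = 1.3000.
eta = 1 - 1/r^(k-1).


r^(k-1) = 2.0699
eta = 1 - 1/2.0699 = 0.5169 = 51.6895%

51.6895%


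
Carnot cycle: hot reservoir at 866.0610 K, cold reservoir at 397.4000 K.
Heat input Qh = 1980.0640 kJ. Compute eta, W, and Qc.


eta = 1 - 397.4000/866.0610 = 0.5411
W = 0.5411 * 1980.0640 = 1071.4935 kJ
Qc = 1980.0640 - 1071.4935 = 908.5705 kJ

eta = 54.1141%, W = 1071.4935 kJ, Qc = 908.5705 kJ
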